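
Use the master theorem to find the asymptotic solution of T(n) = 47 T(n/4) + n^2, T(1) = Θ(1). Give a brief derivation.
T(n) = Θ(n^(log_4 47))

Master theorem: compare f(n) = n^2 to n^(log_4 47) where log_4 47 ≈ 2.777. Since 2 < log_4 47, we have f(n) = O(n^(log_4 47 − ε)) for some ε > 0 — Case 1. Hence T(n) = Θ(n^(log_4 47)).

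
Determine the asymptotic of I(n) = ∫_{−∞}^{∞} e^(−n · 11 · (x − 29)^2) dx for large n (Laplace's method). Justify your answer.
I(n) = sqrt(π/(11n))

Here φ(x) = 11 · (x − 29)^2 has its unique minimum at x* = 29 with φ(x*) = 0 and φ''(x*) = 22. Laplace's method gives
  I(n) ~ e^(−n φ(x*)) · sqrt(2π / (n · φ''(x*))) = sqrt(2π / (22n)) = sqrt(π/(11n)).
This is exact: substituting u = (x − 29)·sqrt(11n) gives I(n) = (1/sqrt(11n)) ∫_{−∞}^{∞} e^(−u^2) du = sqrt(π/(11n)).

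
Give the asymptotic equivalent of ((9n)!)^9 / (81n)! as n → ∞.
((9n)!)^9/(81n)! ~ ((2π·9n)^(8/2) / 3) · 9^(−9·9n)  →  0

Write N = 9n. Stirling: N! ~ sqrt(2π N)(N/e)^N and (9N)! ~ sqrt(2π·9N)·(9N/e)^(9N).
  (N!)^9/(9N)! ~ (2π N)^(9/2) (N/e)^(9N) / [sqrt(2π·9N) (9N/e)^(9N)]
     = (2π N)^(9/2) / sqrt(2π·9N) · (N/(9N))^(9N)
     = (2π N)^((9−1)/2) / 3 · 9^(−9N).
Since 9^9 > 1, the factor 9^(−9N) decays exponentially, so the ratio → 0. Substituting N = 9n gives the stated form.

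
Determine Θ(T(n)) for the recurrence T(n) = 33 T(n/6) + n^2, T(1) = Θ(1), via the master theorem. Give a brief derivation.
T(n) = Θ(n^2)

log_6 33 ≈ 1.951. f(n) = n^2 dominates n^(log_6 33) since 2 > 1.951, and the regularity condition a·f(n/b) = 33·(n/6)^2 = (33/36)·n^2 ≤ c·f(n) holds with c = 33/36 ≈ 0.917 < 1. So this is Case 3: T(n) = Θ(f(n)) = Θ(n^2).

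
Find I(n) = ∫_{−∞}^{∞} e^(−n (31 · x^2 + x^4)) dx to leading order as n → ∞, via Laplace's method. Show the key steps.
I(n) ~ sqrt(π/(31n))

φ(x) = 31 · x^2 + x^4 has its unique global minimum at x* = 0 (since φ'(x) = 62x + 4x^3 = 0 only at x = 0 for real x with both coefficients positive, and φ → ∞ as |x| → ∞). At x* = 0, φ(0) = 0 and φ''(0) = 62. Laplace's method then gives
  I(n) ~ sqrt(2π / (n · φ''(0))) · e^(−n φ(0)) = sqrt(2π / (62n)) = sqrt(π/(31n)).
The x^4 term contributes only at subleading order (an O(1/n) relative correction).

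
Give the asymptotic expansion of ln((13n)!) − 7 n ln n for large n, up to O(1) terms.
ln((13n)!) − 7 n ln n = 6 n ln n + 13(ln 13 − 1) n + (1/2) ln(2π·13n) + O(1/n)

Stirling: ln((13n)!) = 13n ln(13n) − 13n + (1/2) ln(2π·13n) + O(1/n).
Expand 13n ln(13n) = 13n (ln n + ln 13) = 13n ln n + 13n ln 13.
Subtract 7n ln n: leading term is (13 − 7) n ln n = 6 n ln n. The next term is 13n ln 13 − 13n = 13(ln 13 − 1) n. Then the (1/2) ln(2π·13n) correction.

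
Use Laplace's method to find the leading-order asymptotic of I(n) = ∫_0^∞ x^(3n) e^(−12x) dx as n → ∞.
I(n) ~ (sqrt(2π·3n) / 12) · (3n/(12e))^(3n)

Write the integrand as exp(3n ln x − 12x) and set f(x) = 3n ln x − 12x. Then f'(x) = 3n/x − 12 = 0 at x* = 3n/12, and f''(x*) = −3n/x*^2 = −12^2/(3n). Laplace's method (interior maximum) gives
  I(n) ~ e^(f(x*)) · sqrt(2π / |f''(x*)|)
        = exp(3n ln(3n/12) − 3n) · sqrt(2π · 3n / 12^2)
        = (3n/12)^(3n) e^(−3n) · sqrt(2π·3n) / 12
        = (sqrt(2π·3n) / 12) · (3n/(12e))^(3n).
This matches Γ(3n+1)/12^(3n+1) with Stirling applied to Γ.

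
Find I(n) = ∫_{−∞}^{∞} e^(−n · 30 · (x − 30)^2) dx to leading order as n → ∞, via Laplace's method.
I(n) = sqrt(π/(30n))

Here φ(x) = 30 · (x − 30)^2 has its unique minimum at x* = 30 with φ(x*) = 0 and φ''(x*) = 60. Laplace's method gives
  I(n) ~ e^(−n φ(x*)) · sqrt(2π / (n · φ''(x*))) = sqrt(2π / (60n)) = sqrt(π/(30n)).
This is exact: substituting u = (x − 30)·sqrt(30n) gives I(n) = (1/sqrt(30n)) ∫_{−∞}^{∞} e^(−u^2) du = sqrt(π/(30n)).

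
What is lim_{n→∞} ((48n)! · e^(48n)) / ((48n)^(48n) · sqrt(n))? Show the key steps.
lim = sqrt(2π·48)

Stirling: (48n)! ~ sqrt(2π·48n) · (48n/e)^(48n). Hence
  (48n)! · e^(48n) / (48n)^(48n) ~ sqrt(2π·48n).
Dividing by sqrt(n): sqrt(2π·48n) / sqrt(n) = sqrt(2π·48) · n^((1−1)/2), so the limit is sqrt(2π·48).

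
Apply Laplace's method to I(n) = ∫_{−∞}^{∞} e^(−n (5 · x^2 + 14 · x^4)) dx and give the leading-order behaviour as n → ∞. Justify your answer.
I(n) ~ sqrt(π/(5n))

φ(x) = 5 · x^2 + 14 · x^4 has its unique global minimum at x* = 0 (since φ'(x) = 10x + 56x^3 = 0 only at x = 0 for real x with both coefficients positive, and φ → ∞ as |x| → ∞). At x* = 0, φ(0) = 0 and φ''(0) = 10. Laplace's method then gives
  I(n) ~ sqrt(2π / (n · φ''(0))) · e^(−n φ(0)) = sqrt(2π / (10n)) = sqrt(π/(5n)).
The 14 · x^4 term contributes only at subleading order (an O(1/n) relative correction).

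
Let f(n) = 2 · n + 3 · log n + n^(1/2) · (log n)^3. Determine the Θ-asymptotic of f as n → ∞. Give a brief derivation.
f(n) ∈ Θ(n)

Compare the terms by growth order. For large n, n^a · (log n)^b dominates n^a' · (log n)^b' iff a > a', or (a = a' and b > b'). Ranking the 3 terms shows the dominant one is 2 · n. Hence f(n) ∈ Θ(n).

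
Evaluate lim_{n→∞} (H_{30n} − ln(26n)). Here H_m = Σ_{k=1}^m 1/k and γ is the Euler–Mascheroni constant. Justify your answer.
lim = ln(15/13) + γ

By Euler-Maclaurin, H_m = ln m + γ + O(1/m). So
  H_{30n} − ln(26n) = ln(30n) + γ − ln(26n) + O(1/n)
                       = ln(30/26) + γ + O(1/n).
Hence the limit is ln(30/26) + γ (= ln(15/13)).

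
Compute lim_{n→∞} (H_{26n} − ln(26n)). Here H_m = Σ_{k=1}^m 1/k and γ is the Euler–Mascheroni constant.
lim = γ

By Euler-Maclaurin, H_m = ln m + γ + O(1/m). So
  H_{26n} − ln(26n) = ln(26n) + γ − ln(26n) + O(1/n)
                       = ln(26/26) + γ + O(1/n).
Hence the limit is γ (since ln 1 = 0).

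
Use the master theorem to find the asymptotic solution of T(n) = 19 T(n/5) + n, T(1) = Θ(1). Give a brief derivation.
T(n) = Θ(n^(log_5 19))

Master theorem: compare f(n) = n to n^(log_5 19) where log_5 19 ≈ 1.829. Since 1 < log_5 19, we have f(n) = O(n^(log_5 19 − ε)) for some ε > 0 — Case 1. Hence T(n) = Θ(n^(log_5 19)).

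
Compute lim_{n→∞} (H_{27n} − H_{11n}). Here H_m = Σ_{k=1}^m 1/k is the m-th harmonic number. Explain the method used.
lim = ln(27/11)

Euler-Maclaurin gives H_m = ln m + γ + 1/(2m) + O(1/m^2). The γ and O(1/m) terms cancel in the difference:
  H_{27n} − H_{11n} = ln(27n) − ln(11n) + O(1/n) = ln(27/11) + O(1/n).
Hence the limit is ln(27/11).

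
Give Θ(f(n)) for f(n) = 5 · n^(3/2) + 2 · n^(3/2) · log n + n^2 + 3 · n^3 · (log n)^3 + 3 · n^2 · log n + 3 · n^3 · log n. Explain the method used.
f(n) ∈ Θ(n^3 · (log n)^3)

Compare the terms by growth order. For large n, n^a · (log n)^b dominates n^a' · (log n)^b' iff a > a', or (a = a' and b > b'). Ranking the 6 terms shows the dominant one is 3 · n^3 · (log n)^3. Hence f(n) ∈ Θ(n^3 · (log n)^3).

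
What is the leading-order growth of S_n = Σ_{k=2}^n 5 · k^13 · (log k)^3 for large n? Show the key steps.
S_n ~ 5 · n^14 · (log n)^3 / 14

By integral comparison, S_n = ∫_1^n 5 · x^13 · (log x)^3 dx + O(n^13 · (log n)^3). For the integral, the leading term of ∫_1^n x^13 (log x)^3 dx is n^14/14 · (log n)^3 (by repeated integration by parts; each step lowers the log-exponent and produces a relatively O(1/log n) correction). Hence S_n ~ 5 · n^14 · (log n)^3 / 14.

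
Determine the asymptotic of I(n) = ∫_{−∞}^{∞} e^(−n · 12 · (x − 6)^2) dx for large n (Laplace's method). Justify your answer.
I(n) = sqrt(π/(12n))

Here φ(x) = 12 · (x − 6)^2 has its unique minimum at x* = 6 with φ(x*) = 0 and φ''(x*) = 24. Laplace's method gives
  I(n) ~ e^(−n φ(x*)) · sqrt(2π / (n · φ''(x*))) = sqrt(2π / (24n)) = sqrt(π/(12n)).
This is exact: substituting u = (x − 6)·sqrt(12n) gives I(n) = (1/sqrt(12n)) ∫_{−∞}^{∞} e^(−u^2) du = sqrt(π/(12n)).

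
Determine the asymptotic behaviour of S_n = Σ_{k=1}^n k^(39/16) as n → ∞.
S_n ~ (16/55) · n^(55/16)

Integral comparison: Σ_{k=1}^n k^(39/16) = ∫_0^n x^(39/16) dx + O(n^(39/16)). The integral is n^(1 + 39/16) / (1 + 39/16) = n^((39+16)/16) / ((39+16)/16) = (16/55) · n^(55/16).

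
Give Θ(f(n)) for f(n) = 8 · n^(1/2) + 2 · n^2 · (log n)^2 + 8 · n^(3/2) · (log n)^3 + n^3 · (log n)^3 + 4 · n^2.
f(n) ∈ Θ(n^3 · (log n)^3)

Compare the terms by growth order. For large n, n^a · (log n)^b dominates n^a' · (log n)^b' iff a > a', or (a = a' and b > b'). Ranking the 5 terms shows the dominant one is n^3 · (log n)^3. Hence f(n) ∈ Θ(n^3 · (log n)^3).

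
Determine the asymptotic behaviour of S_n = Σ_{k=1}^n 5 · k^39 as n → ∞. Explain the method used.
S_n ~ n^40 / 8

By integral comparison (Euler-Maclaurin), Σ_{k=1}^n 5 · k^39 = 5 · ∫_0^n x^39 dx + O(n^39) = 5 · n^40/40 = n^40 / 8 + O(n^39). (Equivalently, Faulhaber's formula gives the same leading term.)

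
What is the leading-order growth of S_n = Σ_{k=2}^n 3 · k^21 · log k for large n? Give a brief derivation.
S_n ~ 3 · n^22 log n / 22 − 3 · n^22 / 484

By integral comparison, S_n = ∫_1^n 3 · x^21 · log x dx + O(n^21 · log n). For the integral, ∫ x^21 log x dx = n^22 log n / 22 − n^22/484 (integration by parts). Hence S_n ~ 3 · n^22 log n / 22 − 3 · n^22 / 484.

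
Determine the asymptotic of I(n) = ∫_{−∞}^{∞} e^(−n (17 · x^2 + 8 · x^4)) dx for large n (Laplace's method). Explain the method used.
I(n) ~ sqrt(π/(17n))

φ(x) = 17 · x^2 + 8 · x^4 has its unique global minimum at x* = 0 (since φ'(x) = 34x + 32x^3 = 0 only at x = 0 for real x with both coefficients positive, and φ → ∞ as |x| → ∞). At x* = 0, φ(0) = 0 and φ''(0) = 34. Laplace's method then gives
  I(n) ~ sqrt(2π / (n · φ''(0))) · e^(−n φ(0)) = sqrt(2π / (34n)) = sqrt(π/(17n)).
The 8 · x^4 term contributes only at subleading order (an O(1/n) relative correction).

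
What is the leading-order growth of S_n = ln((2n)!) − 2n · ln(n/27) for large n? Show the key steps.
S_n ~ 2n · (ln 54 − 1) + O(ln n)

Stirling: ln((2n)!) = 2n ln(2n) − 2n + O(ln n).
  S_n = 2n ln(2n) − 2n − 2n ln(n/27) + O(ln n)
      = 2n ln(2n) − 2n ln n + 2n ln 27 − 2n + O(ln n)
      = 2n ln 2 + 2n ln 27 − 2n + O(ln n)
      = 2n (ln 54 − 1) + O(ln n).
Numerically ln(54) − 1 ≈ 2.9890.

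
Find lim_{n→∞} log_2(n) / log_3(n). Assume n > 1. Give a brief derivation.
lim = ln(3) / ln(2) = log_2(3)

Change of base: log_2(n) = ln n / ln 2 and log_3(n) = ln n / ln 3. The ratio is (ln n / ln 2) · (ln 3 / ln n) = ln 3 / ln 2, a constant independent of n. So the limit is ln 3 / ln 2 = log_2(3).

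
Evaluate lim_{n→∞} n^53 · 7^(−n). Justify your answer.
lim = 0

Exponentials with base > 1 dominate every fixed polynomial: for any fixed c, n^c / 7^n → 0 as n → ∞ (e.g. by the ratio test, or by writing 7^n = e^(n ln 7) and noting e^(n ln 7) / n^c → ∞). Hence n^53 · 7^(−n) = n^53 / 7^n → 0.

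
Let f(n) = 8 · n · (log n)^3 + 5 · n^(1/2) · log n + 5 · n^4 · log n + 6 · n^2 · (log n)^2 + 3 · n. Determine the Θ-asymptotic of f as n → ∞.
f(n) ∈ Θ(n^4 · log n)

Compare the terms by growth order. For large n, n^a · (log n)^b dominates n^a' · (log n)^b' iff a > a', or (a = a' and b > b'). Ranking the 5 terms shows the dominant one is 5 · n^4 · log n. Hence f(n) ∈ Θ(n^4 · log n).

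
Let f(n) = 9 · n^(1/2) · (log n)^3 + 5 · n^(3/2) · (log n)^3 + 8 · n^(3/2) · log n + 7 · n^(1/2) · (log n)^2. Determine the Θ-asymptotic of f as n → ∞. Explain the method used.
f(n) ∈ Θ(n^(3/2) · (log n)^3)

Compare the terms by growth order. For large n, n^a · (log n)^b dominates n^a' · (log n)^b' iff a > a', or (a = a' and b > b'). Ranking the 4 terms shows the dominant one is 5 · n^(3/2) · (log n)^3. Hence f(n) ∈ Θ(n^(3/2) · (log n)^3).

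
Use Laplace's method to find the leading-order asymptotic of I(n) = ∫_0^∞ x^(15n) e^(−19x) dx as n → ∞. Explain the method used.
I(n) ~ (sqrt(2π·15n) / 19) · (15n/(19e))^(15n)

Write the integrand as exp(15n ln x − 19x) and set f(x) = 15n ln x − 19x. Then f'(x) = 15n/x − 19 = 0 at x* = 15n/19, and f''(x*) = −15n/x*^2 = −19^2/(15n). Laplace's method (interior maximum) gives
  I(n) ~ e^(f(x*)) · sqrt(2π / |f''(x*)|)
        = exp(15n ln(15n/19) − 15n) · sqrt(2π · 15n / 19^2)
        = (15n/19)^(15n) e^(−15n) · sqrt(2π·15n) / 19
        = (sqrt(2π·15n) / 19) · (15n/(19e))^(15n).
This matches Γ(15n+1)/19^(15n+1) with Stirling applied to Γ.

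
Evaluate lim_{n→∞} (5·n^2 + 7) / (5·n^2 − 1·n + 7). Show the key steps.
lim = 5/5 = 1

For large n the leading n^2 terms dominate both numerator and denominator. Dividing top and bottom by n^2, every other term tends to 0, leaving 5/5 = 1.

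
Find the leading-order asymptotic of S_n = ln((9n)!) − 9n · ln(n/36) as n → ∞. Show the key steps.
S_n ~ 9n · (ln 324 − 1) + O(ln n)

Stirling: ln((9n)!) = 9n ln(9n) − 9n + O(ln n).
  S_n = 9n ln(9n) − 9n − 9n ln(n/36) + O(ln n)
      = 9n ln(9n) − 9n ln n + 9n ln 36 − 9n + O(ln n)
      = 9n ln 9 + 9n ln 36 − 9n + O(ln n)
      = 9n (ln 324 − 1) + O(ln n).
Numerically ln(324) − 1 ≈ 4.7807.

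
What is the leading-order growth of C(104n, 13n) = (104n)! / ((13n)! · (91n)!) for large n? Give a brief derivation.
C(104n, 13n) ~ (16777216/823543)^(13n) · sqrt(4/(7π·13n))

Write N = 13n. Apply Stirling to each factorial:
  (8N)! ~ sqrt(2π·8N) · (8N/e)^(8N),
  N! ~ sqrt(2π N) · (N/e)^N,
  (7N)! ~ sqrt(2π·7N) · (7N/e)^(7N).
The exponential factors combine to (8N)^(8N) / (N^N · (7N)^(7N)) = 8^(8N)/7^(7N) = (8^8/7^7)^N = (16777216/823543)^N.
The square-root prefactors combine to sqrt(2π·8N) / (sqrt(2π N)·sqrt(2π·7N)) = sqrt(8 / (2π·7·N)) = sqrt(4/(7π·13n)).
Substituting N = 13n: C(104n, 13n) ~ (16777216/823543)^(13n) · sqrt(4/(7π·13n)).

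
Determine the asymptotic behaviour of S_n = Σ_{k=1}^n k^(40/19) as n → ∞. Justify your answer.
S_n ~ (19/59) · n^(59/19)

Integral comparison: Σ_{k=1}^n k^(40/19) = ∫_0^n x^(40/19) dx + O(n^(40/19)). The integral is n^(1 + 40/19) / (1 + 40/19) = n^((40+19)/19) / ((40+19)/19) = (19/59) · n^(59/19).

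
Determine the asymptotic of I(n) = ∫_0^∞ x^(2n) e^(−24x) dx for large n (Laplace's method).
I(n) ~ (sqrt(2π·2n) / 24) · (2n/(24e))^(2n)

Write the integrand as exp(2n ln x − 24x) and set f(x) = 2n ln x − 24x. Then f'(x) = 2n/x − 24 = 0 at x* = 2n/24, and f''(x*) = −2n/x*^2 = −24^2/(2n). Laplace's method (interior maximum) gives
  I(n) ~ e^(f(x*)) · sqrt(2π / |f''(x*)|)
        = exp(2n ln(2n/24) − 2n) · sqrt(2π · 2n / 24^2)
        = (2n/24)^(2n) e^(−2n) · sqrt(2π·2n) / 24
        = (sqrt(2π·2n) / 24) · (2n/(24e))^(2n).
This matches Γ(2n+1)/24^(2n+1) with Stirling applied to Γ.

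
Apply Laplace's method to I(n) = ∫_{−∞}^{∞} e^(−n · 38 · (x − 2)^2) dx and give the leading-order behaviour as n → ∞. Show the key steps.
I(n) = sqrt(π/(38n))

Here φ(x) = 38 · (x − 2)^2 has its unique minimum at x* = 2 with φ(x*) = 0 and φ''(x*) = 76. Laplace's method gives
  I(n) ~ e^(−n φ(x*)) · sqrt(2π / (n · φ''(x*))) = sqrt(2π / (76n)) = sqrt(π/(38n)).
This is exact: substituting u = (x − 2)·sqrt(38n) gives I(n) = (1/sqrt(38n)) ∫_{−∞}^{∞} e^(−u^2) du = sqrt(π/(38n)).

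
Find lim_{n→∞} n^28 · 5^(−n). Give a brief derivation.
lim = 0

Exponentials with base > 1 dominate every fixed polynomial: for any fixed c, n^c / 5^n → 0 as n → ∞ (e.g. by the ratio test, or by writing 5^n = e^(n ln 5) and noting e^(n ln 5) / n^c → ∞). Hence n^28 · 5^(−n) = n^28 / 5^n → 0.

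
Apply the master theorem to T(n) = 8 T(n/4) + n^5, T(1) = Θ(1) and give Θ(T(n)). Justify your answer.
T(n) = Θ(n^5)

log_4 8 ≈ 1.500. f(n) = n^5 dominates n^(log_4 8) since 5 > 1.500, and the regularity condition a·f(n/b) = 8·(n/4)^5 = (8/1024)·n^5 ≤ c·f(n) holds with c = 8/1024 ≈ 0.00781 < 1. So this is Case 3: T(n) = Θ(f(n)) = Θ(n^5).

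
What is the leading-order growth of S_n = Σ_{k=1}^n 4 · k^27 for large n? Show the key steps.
S_n ~ n^28 / 7

By integral comparison (Euler-Maclaurin), Σ_{k=1}^n 4 · k^27 = 4 · ∫_0^n x^27 dx + O(n^27) = 4 · n^28/28 = n^28 / 7 + O(n^27). (Equivalently, Faulhaber's formula gives the same leading term.)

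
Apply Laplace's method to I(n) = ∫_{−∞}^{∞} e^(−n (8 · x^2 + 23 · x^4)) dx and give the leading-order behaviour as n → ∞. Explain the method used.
I(n) ~ sqrt(π/(8n))

φ(x) = 8 · x^2 + 23 · x^4 has its unique global minimum at x* = 0 (since φ'(x) = 16x + 92x^3 = 0 only at x = 0 for real x with both coefficients positive, and φ → ∞ as |x| → ∞). At x* = 0, φ(0) = 0 and φ''(0) = 16. Laplace's method then gives
  I(n) ~ sqrt(2π / (n · φ''(0))) · e^(−n φ(0)) = sqrt(2π / (16n)) = sqrt(π/(8n)).
The 23 · x^4 term contributes only at subleading order (an O(1/n) relative correction).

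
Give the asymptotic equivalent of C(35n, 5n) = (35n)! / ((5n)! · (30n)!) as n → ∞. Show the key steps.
C(35n, 5n) ~ (823543/46656)^(5n) · sqrt(7/(12π·5n))

Write N = 5n. Apply Stirling to each factorial:
  (7N)! ~ sqrt(2π·7N) · (7N/e)^(7N),
  N! ~ sqrt(2π N) · (N/e)^N,
  (6N)! ~ sqrt(2π·6N) · (6N/e)^(6N).
The exponential factors combine to (7N)^(7N) / (N^N · (6N)^(6N)) = 7^(7N)/6^(6N) = (7^7/6^6)^N = (823543/46656)^N.
The square-root prefactors combine to sqrt(2π·7N) / (sqrt(2π N)·sqrt(2π·6N)) = sqrt(7 / (2π·6·N)) = sqrt(7/(12π·5n)).
Substituting N = 5n: C(35n, 5n) ~ (823543/46656)^(5n) · sqrt(7/(12π·5n)).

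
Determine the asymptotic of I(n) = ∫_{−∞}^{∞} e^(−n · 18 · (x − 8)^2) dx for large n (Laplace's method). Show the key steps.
I(n) = sqrt(π/(18n))

Here φ(x) = 18 · (x − 8)^2 has its unique minimum at x* = 8 with φ(x*) = 0 and φ''(x*) = 36. Laplace's method gives
  I(n) ~ e^(−n φ(x*)) · sqrt(2π / (n · φ''(x*))) = sqrt(2π / (36n)) = sqrt(π/(18n)).
This is exact: substituting u = (x − 8)·sqrt(18n) gives I(n) = (1/sqrt(18n)) ∫_{−∞}^{∞} e^(−u^2) du = sqrt(π/(18n)).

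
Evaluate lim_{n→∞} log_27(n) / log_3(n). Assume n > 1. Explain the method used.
lim = ln(3) / ln(27) = log_27(3)

Change of base: log_27(n) = ln n / ln 27 and log_3(n) = ln n / ln 3. The ratio is (ln n / ln 27) · (ln 3 / ln n) = ln 3 / ln 27, a constant independent of n. So the limit is ln 3 / ln 27 = log_27(3).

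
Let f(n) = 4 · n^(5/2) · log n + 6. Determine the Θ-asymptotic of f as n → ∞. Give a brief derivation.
f(n) ∈ Θ(n^(5/2) · log n)

Compare the terms by growth order. For large n, n^a · (log n)^b dominates n^a' · (log n)^b' iff a > a', or (a = a' and b > b'). Ranking the 2 terms shows the dominant one is 4 · n^(5/2) · log n. Hence f(n) ∈ Θ(n^(5/2) · log n).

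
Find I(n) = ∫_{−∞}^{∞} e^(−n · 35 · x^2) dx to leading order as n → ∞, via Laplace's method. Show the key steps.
I(n) = sqrt(π/(35n))

Here φ(x) = 35 · x^2 has its unique minimum at x* = 0 with φ(x*) = 0 and φ''(x*) = 70. Laplace's method gives
  I(n) ~ e^(−n φ(x*)) · sqrt(2π / (n · φ''(x*))) = sqrt(2π / (70n)) = sqrt(π/(35n)).
This is exact: substituting u = (x − 0)·sqrt(35n) gives I(n) = (1/sqrt(35n)) ∫_{−∞}^{∞} e^(−u^2) du = sqrt(π/(35n)).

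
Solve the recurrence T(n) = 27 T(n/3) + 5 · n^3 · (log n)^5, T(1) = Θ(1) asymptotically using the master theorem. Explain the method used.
T(n) = Θ(n^3 · (log n)^6)

Here log_3 27 = 3 and f(n) = 5 · n^3 · (log n)^5 = Θ(n^(log_3 27) · (log n)^5). This is the extended Case 2 of the master theorem (f matches the critical exponent up to log factors), giving T(n) = Θ(n^(log_3 27) · (log n)^(5+1)) = Θ(n^3 · (log n)^6).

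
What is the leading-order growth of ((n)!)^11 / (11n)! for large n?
((n)!)^11/(11n)! ~ ((2π·n)^(10/2) / sqrt(11)) · 11^(−11·n)  →  0

Write N = n. Stirling: N! ~ sqrt(2π N)(N/e)^N and (11N)! ~ sqrt(2π·11N)·(11N/e)^(11N).
  (N!)^11/(11N)! ~ (2π N)^(11/2) (N/e)^(11N) / [sqrt(2π·11N) (11N/e)^(11N)]
     = (2π N)^(11/2) / sqrt(2π·11N) · (N/(11N))^(11N)
     = (2π N)^((11−1)/2) / sqrt(11) · 11^(−11N).
Since 11^11 > 1, the factor 11^(−11N) decays exponentially, so the ratio → 0. Substituting N = n gives the stated form.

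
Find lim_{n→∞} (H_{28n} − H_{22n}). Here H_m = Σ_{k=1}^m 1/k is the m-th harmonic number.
lim = ln(28/22) = ln(14/11)

Euler-Maclaurin gives H_m = ln m + γ + 1/(2m) + O(1/m^2). The γ and O(1/m) terms cancel in the difference:
  H_{28n} − H_{22n} = ln(28n) − ln(22n) + O(1/n) = ln(28/22) + O(1/n).
Hence the limit is ln(28/22) = ln(14/11).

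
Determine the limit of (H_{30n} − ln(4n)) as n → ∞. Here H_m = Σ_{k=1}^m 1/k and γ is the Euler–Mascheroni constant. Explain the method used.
lim = ln(15/2) + γ

By Euler-Maclaurin, H_m = ln m + γ + O(1/m). So
  H_{30n} − ln(4n) = ln(30n) + γ − ln(4n) + O(1/n)
                       = ln(30/4) + γ + O(1/n).
Hence the limit is ln(30/4) + γ (= ln(15/2)).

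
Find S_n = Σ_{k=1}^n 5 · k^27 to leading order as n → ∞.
S_n ~ 5 · n^28 / 28

By integral comparison (Euler-Maclaurin), Σ_{k=1}^n 5 · k^27 = 5 · ∫_0^n x^27 dx + O(n^27) = 5 · n^28/28 + O(n^27). (Equivalently, Faulhaber's formula gives the same leading term.)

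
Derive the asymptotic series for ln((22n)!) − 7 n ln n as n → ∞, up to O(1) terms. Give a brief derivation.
ln((22n)!) − 7 n ln n = 15 n ln n + 22(ln 22 − 1) n + (1/2) ln(2π·22n) + O(1/n)

Stirling: ln((22n)!) = 22n ln(22n) − 22n + (1/2) ln(2π·22n) + O(1/n).
Expand 22n ln(22n) = 22n (ln n + ln 22) = 22n ln n + 22n ln 22.
Subtract 7n ln n: leading term is (22 − 7) n ln n = 15 n ln n. The next term is 22n ln 22 − 22n = 22(ln 22 − 1) n. Then the (1/2) ln(2π·22n) correction.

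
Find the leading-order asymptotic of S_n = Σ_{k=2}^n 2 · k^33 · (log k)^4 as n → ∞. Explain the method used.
S_n ~ n^34 · (log n)^4 / 17

By integral comparison, S_n = ∫_1^n 2 · x^33 · (log x)^4 dx + O(n^33 · (log n)^4). For the integral, the leading term of ∫_1^n x^33 (log x)^4 dx is n^34/34 · (log n)^4 (by repeated integration by parts; each step lowers the log-exponent and produces a relatively O(1/log n) correction). Hence S_n ~ n^34 · (log n)^4 / 17.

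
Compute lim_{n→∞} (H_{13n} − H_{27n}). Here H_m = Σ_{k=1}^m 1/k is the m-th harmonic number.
lim = ln(13/27)

Euler-Maclaurin gives H_m = ln m + γ + 1/(2m) + O(1/m^2). The γ and O(1/m) terms cancel in the difference:
  H_{13n} − H_{27n} = ln(13n) − ln(27n) + O(1/n) = ln(13/27) + O(1/n).
Hence the limit is ln(13/27).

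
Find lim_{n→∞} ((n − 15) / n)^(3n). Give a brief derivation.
lim = e^(−45)

Rewrite as (1 − 15/n)^(3n). By the standard limit (1 + x/n)^n → e^x, we have (1 − 15/n)^n → e^(−15), and raising to the 3rd power gives e^(−45).
More precisely, ln[(1 − 15/n)^(3n)] = 3n · ln(1 − 15/n) = 3n · (-15/n + O(1/n^2)) = -45 + O(1/n) → -45.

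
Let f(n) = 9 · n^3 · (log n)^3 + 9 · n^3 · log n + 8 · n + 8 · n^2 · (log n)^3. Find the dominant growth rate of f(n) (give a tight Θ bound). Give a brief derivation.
f(n) ∈ Θ(n^3 · (log n)^3)

Compare the terms by growth order. For large n, n^a · (log n)^b dominates n^a' · (log n)^b' iff a > a', or (a = a' and b > b'). Ranking the 4 terms shows the dominant one is 9 · n^3 · (log n)^3. Hence f(n) ∈ Θ(n^3 · (log n)^3).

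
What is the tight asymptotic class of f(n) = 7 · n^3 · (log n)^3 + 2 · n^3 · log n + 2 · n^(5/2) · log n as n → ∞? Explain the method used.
f(n) ∈ Θ(n^3 · (log n)^3)

Compare the terms by growth order. For large n, n^a · (log n)^b dominates n^a' · (log n)^b' iff a > a', or (a = a' and b > b'). Ranking the 3 terms shows the dominant one is 7 · n^3 · (log n)^3. Hence f(n) ∈ Θ(n^3 · (log n)^3).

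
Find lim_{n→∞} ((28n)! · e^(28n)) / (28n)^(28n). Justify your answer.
lim = ∞

Stirling: (28n)! ~ sqrt(2π·28n) · (28n/e)^(28n). Hence
  (28n)! · e^(28n) / (28n)^(28n) ~ sqrt(2π·28n) = sqrt(2π·28) · sqrt(n) → ∞.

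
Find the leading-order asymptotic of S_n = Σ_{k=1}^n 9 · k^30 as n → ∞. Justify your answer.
S_n ~ 9 · n^31 / 31

By integral comparison (Euler-Maclaurin), Σ_{k=1}^n 9 · k^30 = 9 · ∫_0^n x^30 dx + O(n^30) = 9 · n^31/31 + O(n^30). (Equivalently, Faulhaber's formula gives the same leading term.)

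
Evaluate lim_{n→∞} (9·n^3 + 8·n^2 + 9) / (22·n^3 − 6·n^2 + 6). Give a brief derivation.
lim = 9/22

For large n the leading n^3 terms dominate both numerator and denominator. Dividing top and bottom by n^3, every other term tends to 0, leaving 9/22.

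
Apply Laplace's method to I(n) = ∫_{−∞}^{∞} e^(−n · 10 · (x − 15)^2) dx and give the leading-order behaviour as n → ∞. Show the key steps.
I(n) = sqrt(π/(10n))

Here φ(x) = 10 · (x − 15)^2 has its unique minimum at x* = 15 with φ(x*) = 0 and φ''(x*) = 20. Laplace's method gives
  I(n) ~ e^(−n φ(x*)) · sqrt(2π / (n · φ''(x*))) = sqrt(2π / (20n)) = sqrt(π/(10n)).
This is exact: substituting u = (x − 15)·sqrt(10n) gives I(n) = (1/sqrt(10n)) ∫_{−∞}^{∞} e^(−u^2) du = sqrt(π/(10n)).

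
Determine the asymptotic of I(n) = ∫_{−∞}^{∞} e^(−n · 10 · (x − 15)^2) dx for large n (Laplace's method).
I(n) = sqrt(π/(10n))

Here φ(x) = 10 · (x − 15)^2 has its unique minimum at x* = 15 with φ(x*) = 0 and φ''(x*) = 20. Laplace's method gives
  I(n) ~ e^(−n φ(x*)) · sqrt(2π / (n · φ''(x*))) = sqrt(2π / (20n)) = sqrt(π/(10n)).
This is exact: substituting u = (x − 15)·sqrt(10n) gives I(n) = (1/sqrt(10n)) ∫_{−∞}^{∞} e^(−u^2) du = sqrt(π/(10n)).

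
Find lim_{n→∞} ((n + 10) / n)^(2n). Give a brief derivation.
lim = e^20

Rewrite as (1 + 10/n)^(2n). By the standard limit (1 + x/n)^n → e^x, we have (1 + 10/n)^n → e^10, and raising to the 2nd power gives e^20.
More precisely, ln[(1 + 10/n)^(2n)] = 2n · ln(1 + 10/n) = 2n · (10/n + O(1/n^2)) = 20 + O(1/n) → 20.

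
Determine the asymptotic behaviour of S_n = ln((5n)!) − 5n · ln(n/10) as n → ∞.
S_n ~ 5n · (ln 50 − 1) + O(ln n)

Stirling: ln((5n)!) = 5n ln(5n) − 5n + O(ln n).
  S_n = 5n ln(5n) − 5n − 5n ln(n/10) + O(ln n)
      = 5n ln(5n) − 5n ln n + 5n ln 10 − 5n + O(ln n)
      = 5n ln 5 + 5n ln 10 − 5n + O(ln n)
      = 5n (ln 50 − 1) + O(ln n).
Numerically ln(50) − 1 ≈ 2.9120.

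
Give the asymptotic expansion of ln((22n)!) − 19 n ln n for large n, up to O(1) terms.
ln((22n)!) − 19 n ln n = 3 n ln n + 22(ln 22 − 1) n + (1/2) ln(2π·22n) + O(1/n)

Stirling: ln((22n)!) = 22n ln(22n) − 22n + (1/2) ln(2π·22n) + O(1/n).
Expand 22n ln(22n) = 22n (ln n + ln 22) = 22n ln n + 22n ln 22.
Subtract 19n ln n: leading term is (22 − 19) n ln n = 3 n ln n. The next term is 22n ln 22 − 22n = 22(ln 22 − 1) n. Then the (1/2) ln(2π·22n) correction.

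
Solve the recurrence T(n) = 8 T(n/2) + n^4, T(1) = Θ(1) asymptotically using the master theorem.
T(n) = Θ(n^4)

log_2 8 ≈ 3.000. f(n) = n^4 dominates n^(log_2 8) since 4 > 3.000, and the regularity condition a·f(n/b) = 8·(n/2)^4 = (8/16)·n^4 ≤ c·f(n) holds with c = 8/16 ≈ 0.5 < 1. So this is Case 3: T(n) = Θ(f(n)) = Θ(n^4).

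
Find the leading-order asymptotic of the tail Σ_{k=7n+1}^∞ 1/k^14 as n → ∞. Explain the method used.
Σ_{k>7n} 1/k^14 ~ 1/(13 · (7n)^13)

Compare to the integral: ∫_{7n}^∞ x^(−14) dx = [−x^(−13)/13]_{7n}^∞ = 1/((14−1)·(7n)^13). Euler-Maclaurin then gives
  Σ_{k>7n} 1/k^14 = ∫_{7n}^∞ dx/x^14 − 1/(2·(7n)^14) + O(1/(7n)^15).
(Equivalently this is ζ(14) − Σ_{k≤7n} 1/k^14.)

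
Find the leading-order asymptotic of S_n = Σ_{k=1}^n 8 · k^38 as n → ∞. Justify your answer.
S_n ~ 8 · n^39 / 39

By integral comparison (Euler-Maclaurin), Σ_{k=1}^n 8 · k^38 = 8 · ∫_0^n x^38 dx + O(n^38) = 8 · n^39/39 + O(n^38). (Equivalently, Faulhaber's formula gives the same leading term.)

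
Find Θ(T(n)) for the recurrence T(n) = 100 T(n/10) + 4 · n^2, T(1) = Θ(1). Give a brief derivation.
T(n) = Θ(n^2 log n)

log_10 100 = 2, and f(n) = 4 · n^2 = Θ(n^(log_10 100)). This is Case 2 of the master theorem: T(n) = Θ(f(n) · log n) = Θ(n^2 log n).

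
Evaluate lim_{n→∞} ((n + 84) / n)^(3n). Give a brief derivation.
lim = e^252

Rewrite as (1 + 84/n)^(3n). By the standard limit (1 + x/n)^n → e^x, we have (1 + 84/n)^n → e^84, and raising to the 3rd power gives e^252.
More precisely, ln[(1 + 84/n)^(3n)] = 3n · ln(1 + 84/n) = 3n · (84/n + O(1/n^2)) = 252 + O(1/n) → 252.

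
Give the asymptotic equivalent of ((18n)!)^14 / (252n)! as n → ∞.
((18n)!)^14/(252n)! ~ ((2π·18n)^(13/2) / sqrt(14)) · 14^(−14·18n)  →  0

Write N = 18n. Stirling: N! ~ sqrt(2π N)(N/e)^N and (14N)! ~ sqrt(2π·14N)·(14N/e)^(14N).
  (N!)^14/(14N)! ~ (2π N)^(14/2) (N/e)^(14N) / [sqrt(2π·14N) (14N/e)^(14N)]
     = (2π N)^(14/2) / sqrt(2π·14N) · (N/(14N))^(14N)
     = (2π N)^((14−1)/2) / sqrt(14) · 14^(−14N).
Since 14^14 > 1, the factor 14^(−14N) decays exponentially, so the ratio → 0. Substituting N = 18n gives the stated form.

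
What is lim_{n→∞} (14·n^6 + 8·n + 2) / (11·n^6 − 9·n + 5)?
lim = 14/11

For large n the leading n^6 terms dominate both numerator and denominator. Dividing top and bottom by n^6, every other term tends to 0, leaving 14/11.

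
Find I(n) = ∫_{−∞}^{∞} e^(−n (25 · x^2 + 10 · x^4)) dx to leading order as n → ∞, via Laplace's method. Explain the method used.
I(n) ~ sqrt(π/(25n))

φ(x) = 25 · x^2 + 10 · x^4 has its unique global minimum at x* = 0 (since φ'(x) = 50x + 40x^3 = 0 only at x = 0 for real x with both coefficients positive, and φ → ∞ as |x| → ∞). At x* = 0, φ(0) = 0 and φ''(0) = 50. Laplace's method then gives
  I(n) ~ sqrt(2π / (n · φ''(0))) · e^(−n φ(0)) = sqrt(2π / (50n)) = sqrt(π/(25n)).
The 10 · x^4 term contributes only at subleading order (an O(1/n) relative correction).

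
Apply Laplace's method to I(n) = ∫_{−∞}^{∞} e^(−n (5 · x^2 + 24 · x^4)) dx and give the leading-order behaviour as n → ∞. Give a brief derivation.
I(n) ~ sqrt(π/(5n))

φ(x) = 5 · x^2 + 24 · x^4 has its unique global minimum at x* = 0 (since φ'(x) = 10x + 96x^3 = 0 only at x = 0 for real x with both coefficients positive, and φ → ∞ as |x| → ∞). At x* = 0, φ(0) = 0 and φ''(0) = 10. Laplace's method then gives
  I(n) ~ sqrt(2π / (n · φ''(0))) · e^(−n φ(0)) = sqrt(2π / (10n)) = sqrt(π/(5n)).
The 24 · x^4 term contributes only at subleading order (an O(1/n) relative correction).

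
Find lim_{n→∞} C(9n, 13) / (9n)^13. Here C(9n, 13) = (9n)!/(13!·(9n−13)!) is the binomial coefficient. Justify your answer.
lim = 1/13! = 1/6227020800

With N = 9n → ∞: C(N, 13) / N^13 = [N(N−1)…(N−12)] / (13! · N^13) = (1/13!) · 1 · (1 − 1/(9n)) · … · (1 − 12/(9n)). Each factor → 1 as N → ∞, so the limit is 1/13! = 1/6227020800.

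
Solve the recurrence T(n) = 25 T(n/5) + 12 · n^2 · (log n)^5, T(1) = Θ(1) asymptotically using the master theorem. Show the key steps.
T(n) = Θ(n^2 · (log n)^6)

Here log_5 25 = 2 and f(n) = 12 · n^2 · (log n)^5 = Θ(n^(log_5 25) · (log n)^5). This is the extended Case 2 of the master theorem (f matches the critical exponent up to log factors), giving T(n) = Θ(n^(log_5 25) · (log n)^(5+1)) = Θ(n^2 · (log n)^6).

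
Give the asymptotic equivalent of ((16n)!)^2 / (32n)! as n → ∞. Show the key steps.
((16n)!)^2/(32n)! ~ ((2π·16n)^(1/2) / sqrt(2)) · 2^(−2·16n)  →  0

Write N = 16n. Stirling: N! ~ sqrt(2π N)(N/e)^N and (2N)! ~ sqrt(2π·2N)·(2N/e)^(2N).
  (N!)^2/(2N)! ~ (2π N)^(2/2) (N/e)^(2N) / [sqrt(2π·2N) (2N/e)^(2N)]
     = (2π N)^(2/2) / sqrt(2π·2N) · (N/(2N))^(2N)
     = (2π N)^((2−1)/2) / sqrt(2) · 2^(−2N).
Since 2^2 > 1, the factor 2^(−2N) decays exponentially, so the ratio → 0. Substituting N = 16n gives the stated form.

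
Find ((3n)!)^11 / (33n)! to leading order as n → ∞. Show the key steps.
((3n)!)^11/(33n)! ~ ((2π·3n)^(10/2) / sqrt(11)) · 11^(−11·3n)  →  0

Write N = 3n. Stirling: N! ~ sqrt(2π N)(N/e)^N and (11N)! ~ sqrt(2π·11N)·(11N/e)^(11N).
  (N!)^11/(11N)! ~ (2π N)^(11/2) (N/e)^(11N) / [sqrt(2π·11N) (11N/e)^(11N)]
     = (2π N)^(11/2) / sqrt(2π·11N) · (N/(11N))^(11N)
     = (2π N)^((11−1)/2) / sqrt(11) · 11^(−11N).
Since 11^11 > 1, the factor 11^(−11N) decays exponentially, so the ratio → 0. Substituting N = 3n gives the stated form.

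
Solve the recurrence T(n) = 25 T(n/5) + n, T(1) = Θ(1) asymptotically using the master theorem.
T(n) = Θ(n^2)

Master theorem: compare f(n) = n to n^(log_5 25) where log_5 25 = 2. Since 1 < log_5 25, we have f(n) = O(n^(log_5 25 − ε)) for some ε > 0 — Case 1. Hence T(n) = Θ(n^(log_5 25)) = Θ(n^2).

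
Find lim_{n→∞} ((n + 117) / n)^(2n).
lim = e^234

Rewrite as (1 + 117/n)^(2n). By the standard limit (1 + x/n)^n → e^x, we have (1 + 117/n)^n → e^117, and raising to the 2nd power gives e^234.
More precisely, ln[(1 + 117/n)^(2n)] = 2n · ln(1 + 117/n) = 2n · (117/n + O(1/n^2)) = 234 + O(1/n) → 234.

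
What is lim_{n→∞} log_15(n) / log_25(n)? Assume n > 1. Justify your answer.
lim = ln(25) / ln(15) = log_15(25)

Change of base: log_15(n) = ln n / ln 15 and log_25(n) = ln n / ln 25. The ratio is (ln n / ln 15) · (ln 25 / ln n) = ln 25 / ln 15, a constant independent of n. So the limit is ln 25 / ln 15 = log_15(25).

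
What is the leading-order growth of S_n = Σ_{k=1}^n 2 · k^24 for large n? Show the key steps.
S_n ~ 2 · n^25 / 25

By integral comparison (Euler-Maclaurin), Σ_{k=1}^n 2 · k^24 = 2 · ∫_0^n x^24 dx + O(n^24) = 2 · n^25/25 + O(n^24). (Equivalently, Faulhaber's formula gives the same leading term.)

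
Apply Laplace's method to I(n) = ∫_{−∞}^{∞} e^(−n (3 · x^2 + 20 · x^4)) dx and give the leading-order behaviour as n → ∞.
I(n) ~ sqrt(π/(3n))

φ(x) = 3 · x^2 + 20 · x^4 has its unique global minimum at x* = 0 (since φ'(x) = 6x + 80x^3 = 0 only at x = 0 for real x with both coefficients positive, and φ → ∞ as |x| → ∞). At x* = 0, φ(0) = 0 and φ''(0) = 6. Laplace's method then gives
  I(n) ~ sqrt(2π / (n · φ''(0))) · e^(−n φ(0)) = sqrt(2π / (6n)) = sqrt(π/(3n)).
The 20 · x^4 term contributes only at subleading order (an O(1/n) relative correction).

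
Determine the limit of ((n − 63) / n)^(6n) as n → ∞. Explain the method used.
lim = e^(−378)

Rewrite as (1 − 63/n)^(6n). By the standard limit (1 + x/n)^n → e^x, we have (1 − 63/n)^n → e^(−63), and raising to the 6th power gives e^(−378).
More precisely, ln[(1 − 63/n)^(6n)] = 6n · ln(1 − 63/n) = 6n · (-63/n + O(1/n^2)) = -378 + O(1/n) → -378.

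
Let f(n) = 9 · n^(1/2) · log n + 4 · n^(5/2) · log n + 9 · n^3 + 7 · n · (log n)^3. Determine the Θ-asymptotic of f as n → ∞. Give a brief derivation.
f(n) ∈ Θ(n^3)

Compare the terms by growth order. For large n, n^a · (log n)^b dominates n^a' · (log n)^b' iff a > a', or (a = a' and b > b'). Ranking the 4 terms shows the dominant one is 9 · n^3. Hence f(n) ∈ Θ(n^3).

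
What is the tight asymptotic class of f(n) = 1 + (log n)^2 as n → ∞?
f(n) ∈ Θ((log n)^2)

Compare the terms by growth order. For large n, n^a · (log n)^b dominates n^a' · (log n)^b' iff a > a', or (a = a' and b > b'). Ranking the 2 terms shows the dominant one is (log n)^2. Hence f(n) ∈ Θ((log n)^2).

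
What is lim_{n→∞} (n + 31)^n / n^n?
lim = e^31

Rewrite as (1 + 31/n)^(n). By the standard limit (1 + x/n)^n → e^x, we have (1 + 31/n)^n → e^31, and raising to the 1st power gives e^31.
More precisely, ln[(1 + 31/n)^(n)] = n · ln(1 + 31/n) = n · (31/n + O(1/n^2)) = 31 + O(1/n) → 31.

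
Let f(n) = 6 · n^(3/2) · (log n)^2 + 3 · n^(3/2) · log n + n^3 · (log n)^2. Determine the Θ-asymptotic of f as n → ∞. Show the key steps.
f(n) ∈ Θ(n^3 · (log n)^2)

Compare the terms by growth order. For large n, n^a · (log n)^b dominates n^a' · (log n)^b' iff a > a', or (a = a' and b > b'). Ranking the 3 terms shows the dominant one is n^3 · (log n)^2. Hence f(n) ∈ Θ(n^3 · (log n)^2).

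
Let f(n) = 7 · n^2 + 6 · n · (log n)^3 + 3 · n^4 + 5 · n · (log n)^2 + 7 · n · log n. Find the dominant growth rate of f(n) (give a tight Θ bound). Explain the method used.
f(n) ∈ Θ(n^4)

Compare the terms by growth order. For large n, n^a · (log n)^b dominates n^a' · (log n)^b' iff a > a', or (a = a' and b > b'). Ranking the 5 terms shows the dominant one is 3 · n^4. Hence f(n) ∈ Θ(n^4).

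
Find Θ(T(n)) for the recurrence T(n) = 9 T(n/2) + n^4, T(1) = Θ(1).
T(n) = Θ(n^4)

log_2 9 ≈ 3.170. f(n) = n^4 dominates n^(log_2 9) since 4 > 3.170, and the regularity condition a·f(n/b) = 9·(n/2)^4 = (9/16)·n^4 ≤ c·f(n) holds with c = 9/16 ≈ 0.562 < 1. So this is Case 3: T(n) = Θ(f(n)) = Θ(n^4).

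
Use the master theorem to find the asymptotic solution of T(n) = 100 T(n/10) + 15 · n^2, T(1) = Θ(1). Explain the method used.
T(n) = Θ(n^2 log n)

log_10 100 = 2, and f(n) = 15 · n^2 = Θ(n^(log_10 100)). This is Case 2 of the master theorem: T(n) = Θ(f(n) · log n) = Θ(n^2 log n).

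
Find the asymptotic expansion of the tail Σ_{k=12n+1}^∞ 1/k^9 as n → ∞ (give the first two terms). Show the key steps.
Σ_{k>12n} 1/k^9 = 1/(8 · (12n)^8) − 1/(2 · (12n)^9) + O(1/(12n)^10)

Compare to the integral: ∫_{12n}^∞ x^(−9) dx = [−x^(−8)/8]_{12n}^∞ = 1/((9−1)·(12n)^8). The Euler-Maclaurin correction adds −f(12n)/2 = −1/(2·(12n)^9). Euler-Maclaurin then gives
  Σ_{k>12n} 1/k^9 = ∫_{12n}^∞ dx/x^9 − 1/(2·(12n)^9) + O(1/(12n)^10).
(Equivalently this is ζ(9) − Σ_{k≤12n} 1/k^9.)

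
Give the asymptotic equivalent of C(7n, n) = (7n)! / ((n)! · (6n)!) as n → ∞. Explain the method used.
C(7n, n) ~ (823543/46656)^(n) · sqrt(7/(12π·n))

Write N = n. Apply Stirling to each factorial:
  (7N)! ~ sqrt(2π·7N) · (7N/e)^(7N),
  N! ~ sqrt(2π N) · (N/e)^N,
  (6N)! ~ sqrt(2π·6N) · (6N/e)^(6N).
The exponential factors combine to (7N)^(7N) / (N^N · (6N)^(6N)) = 7^(7N)/6^(6N) = (7^7/6^6)^N = (823543/46656)^N.
The square-root prefactors combine to sqrt(2π·7N) / (sqrt(2π N)·sqrt(2π·6N)) = sqrt(7 / (2π·6·N)) = sqrt(7/(12π·n)).
Substituting N = n: C(7n, n) ~ (823543/46656)^(n) · sqrt(7/(12π·n)).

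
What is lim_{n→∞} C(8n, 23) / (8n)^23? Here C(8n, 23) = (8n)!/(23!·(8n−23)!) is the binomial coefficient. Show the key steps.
lim = 1/23! = 1/25852016738884976640000

With N = 8n → ∞: C(N, 23) / N^23 = [N(N−1)…(N−22)] / (23! · N^23) = (1/23!) · 1 · (1 − 1/(8n)) · … · (1 − 22/(8n)). Each factor → 1 as N → ∞, so the limit is 1/23! = 1/25852016738884976640000.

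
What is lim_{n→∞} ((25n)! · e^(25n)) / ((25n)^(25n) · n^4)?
lim = 0

Stirling: (25n)! ~ sqrt(2π·25n) · (25n/e)^(25n). Hence
  (25n)! · e^(25n) / (25n)^(25n) ~ sqrt(2π·25n).
Dividing by n^4: sqrt(2π·25n) / n^4 = sqrt(2π·25) · n^((1−8)/2), so the expression behaves like sqrt(2π·25) · n^((1−8)/2) → 0.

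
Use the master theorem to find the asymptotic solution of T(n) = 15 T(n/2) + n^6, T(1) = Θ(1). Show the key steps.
T(n) = Θ(n^6)

log_2 15 ≈ 3.907. f(n) = n^6 dominates n^(log_2 15) since 6 > 3.907, and the regularity condition a·f(n/b) = 15·(n/2)^6 = (15/64)·n^6 ≤ c·f(n) holds with c = 15/64 ≈ 0.234 < 1. So this is Case 3: T(n) = Θ(f(n)) = Θ(n^6).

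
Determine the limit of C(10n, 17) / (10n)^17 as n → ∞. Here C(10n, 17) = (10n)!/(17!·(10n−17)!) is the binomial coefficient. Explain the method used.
lim = 1/17! = 1/355687428096000

With N = 10n → ∞: C(N, 17) / N^17 = [N(N−1)…(N−16)] / (17! · N^17) = (1/17!) · 1 · (1 − 1/(10n)) · … · (1 − 16/(10n)). Each factor → 1 as N → ∞, so the limit is 1/17! = 1/355687428096000.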